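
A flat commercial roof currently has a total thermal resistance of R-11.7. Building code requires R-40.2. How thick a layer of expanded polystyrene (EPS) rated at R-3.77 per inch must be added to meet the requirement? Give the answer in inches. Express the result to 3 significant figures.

7.56 in

ΔR = 40.2 − 11.7 = 28.5 ft²·°F·h/BTU
L = ΔR / (R/in) = 28.5/3.77 = 7.56 in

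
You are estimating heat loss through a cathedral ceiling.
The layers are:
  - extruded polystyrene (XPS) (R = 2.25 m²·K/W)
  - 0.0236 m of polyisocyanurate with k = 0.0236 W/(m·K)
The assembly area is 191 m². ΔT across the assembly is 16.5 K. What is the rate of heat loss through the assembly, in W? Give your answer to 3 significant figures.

0.0236/0.0236 = 1
R_total = 2.25 + 1 = 3.25 m²·K/W
Q = A·ΔT/R = 191 × 16.5 / 3.25 = 969.7 W

970 W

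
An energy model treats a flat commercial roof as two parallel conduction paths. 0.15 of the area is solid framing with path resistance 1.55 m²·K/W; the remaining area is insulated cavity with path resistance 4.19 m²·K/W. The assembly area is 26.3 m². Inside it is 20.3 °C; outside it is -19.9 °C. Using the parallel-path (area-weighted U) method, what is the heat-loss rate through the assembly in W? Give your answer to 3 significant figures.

317 W

U_eff = 0.85/4.19 + 0.15/1.55 = 0.2029 + 0.09677 = 0.2996
R_eff = 1/U_eff = 3.337 m²·K/W
Q = 26.3 × (20.3 − (-19.9)) / 3.337 = 316.8 W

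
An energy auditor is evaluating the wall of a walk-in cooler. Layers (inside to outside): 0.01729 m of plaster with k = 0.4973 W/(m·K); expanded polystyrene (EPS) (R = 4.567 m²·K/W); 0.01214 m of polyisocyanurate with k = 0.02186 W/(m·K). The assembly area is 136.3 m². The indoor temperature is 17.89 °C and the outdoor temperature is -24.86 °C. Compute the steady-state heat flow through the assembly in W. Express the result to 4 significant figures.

0.01729/0.4973 = 0.034768
0.01214/0.02186 = 0.55535
R_total = 0.034768 + 4.567 + 0.55535 = 5.1571 m²·K/W
Q = A·ΔT/R = 136.3 × (17.89 − (-24.86)) / 5.1571 = 1129.9 W

1130 W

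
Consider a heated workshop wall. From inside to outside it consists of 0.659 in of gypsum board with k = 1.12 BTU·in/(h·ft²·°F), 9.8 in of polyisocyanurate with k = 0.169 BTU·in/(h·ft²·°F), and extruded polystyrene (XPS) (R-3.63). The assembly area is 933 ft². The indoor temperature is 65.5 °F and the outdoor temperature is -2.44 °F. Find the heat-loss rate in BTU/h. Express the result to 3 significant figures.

1020 BTU/h

0.659/1.12 = 0.5884
9.8/0.169 = 57.99
R_total = 0.5884 + 57.99 + 3.63 = 62.21 ft²·°F·h/BTU
Q = A·ΔT/R = 933 × (65.5 − (-2.44)) / 62.21 = 1019 BTU/h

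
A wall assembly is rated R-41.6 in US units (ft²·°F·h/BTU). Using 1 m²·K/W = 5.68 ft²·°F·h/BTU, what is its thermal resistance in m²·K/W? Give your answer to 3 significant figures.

R_SI = 41.6/5.68 = 7.324

7.32 m²·K/W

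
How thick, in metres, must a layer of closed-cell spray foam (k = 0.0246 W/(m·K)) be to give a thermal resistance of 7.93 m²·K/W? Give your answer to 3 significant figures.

0.195 m

L = R·k = 7.93 × 0.0246 = 0.1951 m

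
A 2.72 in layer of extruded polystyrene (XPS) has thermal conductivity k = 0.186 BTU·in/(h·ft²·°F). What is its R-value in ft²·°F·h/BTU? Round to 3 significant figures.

14.6 ft²·°F·h/BTU

R = L/k = 2.72/0.186 = 14.62 ft²·°F·h/BTU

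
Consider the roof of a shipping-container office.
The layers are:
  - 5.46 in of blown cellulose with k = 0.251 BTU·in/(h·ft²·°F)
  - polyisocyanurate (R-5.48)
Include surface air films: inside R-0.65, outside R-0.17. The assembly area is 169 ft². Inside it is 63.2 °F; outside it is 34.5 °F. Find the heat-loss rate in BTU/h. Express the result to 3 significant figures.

173 BTU/h

5.46/0.251 = 21.75
R_total = 0.65 + 21.75 + 5.48 + 0.17 = 28.05 ft²·°F·h/BTU
Q = A·ΔT/R = 169 × (63.2 − 34.5) / 28.05 = 172.9 BTU/h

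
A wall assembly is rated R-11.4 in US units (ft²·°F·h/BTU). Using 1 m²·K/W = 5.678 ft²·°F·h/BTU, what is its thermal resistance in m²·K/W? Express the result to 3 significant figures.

R_SI = 11.4/5.678 = 2.008

2.01 m²·K/W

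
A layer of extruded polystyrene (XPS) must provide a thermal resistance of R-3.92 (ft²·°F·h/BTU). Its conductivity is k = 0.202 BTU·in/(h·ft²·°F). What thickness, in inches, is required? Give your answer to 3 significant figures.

L = R × k = 3.92 × 0.202 = 0.7918 in

0.792 in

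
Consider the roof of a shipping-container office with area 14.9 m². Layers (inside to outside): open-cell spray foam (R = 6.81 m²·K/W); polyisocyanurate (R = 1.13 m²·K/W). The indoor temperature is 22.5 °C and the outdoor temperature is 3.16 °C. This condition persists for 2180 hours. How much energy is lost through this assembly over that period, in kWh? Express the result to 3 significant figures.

R_total = 6.81 + 1.13 = 7.94 m²·K/W
Q = 14.9 × (22.5 − 3.16) / 7.94 = 36.29 W
E = 36.29 W × 2180 h / 1000 = 79.12 kWh

79.1 kWh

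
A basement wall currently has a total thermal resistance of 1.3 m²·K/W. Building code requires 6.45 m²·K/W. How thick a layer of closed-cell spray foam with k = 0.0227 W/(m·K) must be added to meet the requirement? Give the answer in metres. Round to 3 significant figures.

0.117 m

ΔR = 6.45 − 1.3 = 5.15 m²·K/W
L = ΔR × k = 5.15 × 0.0227 = 0.1169 m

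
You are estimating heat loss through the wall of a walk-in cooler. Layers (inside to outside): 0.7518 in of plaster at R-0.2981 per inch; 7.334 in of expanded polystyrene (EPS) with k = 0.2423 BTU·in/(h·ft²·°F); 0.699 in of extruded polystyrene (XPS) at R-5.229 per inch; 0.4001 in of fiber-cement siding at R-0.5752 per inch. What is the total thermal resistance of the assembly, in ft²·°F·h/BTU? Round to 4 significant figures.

0.7518 × 0.2981 = 0.22411
7.334/0.2423 = 30.268
0.699 × 5.229 = 3.6551
0.4001 × 0.5752 = 0.23014
R_total = 0.22411 + 30.268 + 3.6551 + 0.23014 = 34.378 ft²·°F·h/BTU

34.38 ft²·°F·h/BTU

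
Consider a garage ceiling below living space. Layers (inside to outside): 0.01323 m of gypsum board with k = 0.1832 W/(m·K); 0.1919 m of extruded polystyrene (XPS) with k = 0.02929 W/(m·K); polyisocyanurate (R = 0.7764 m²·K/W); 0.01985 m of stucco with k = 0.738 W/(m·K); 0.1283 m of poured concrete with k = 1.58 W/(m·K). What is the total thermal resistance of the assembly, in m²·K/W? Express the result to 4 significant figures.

7.508 m²·K/W

0.01323/0.1832 = 0.072216
0.1919/0.02929 = 6.5517
0.01985/0.738 = 0.026897
0.1283/1.58 = 0.081203
R_total = 0.072216 + 6.5517 + 0.7764 + 0.026897 + 0.081203 = 7.5084 m²·K/W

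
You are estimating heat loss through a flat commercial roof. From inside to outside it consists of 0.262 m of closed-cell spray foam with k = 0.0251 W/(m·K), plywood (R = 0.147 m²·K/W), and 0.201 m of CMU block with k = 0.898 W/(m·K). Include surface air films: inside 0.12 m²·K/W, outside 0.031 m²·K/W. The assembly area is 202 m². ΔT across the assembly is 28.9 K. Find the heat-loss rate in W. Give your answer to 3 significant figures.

533 W

0.262/0.0251 = 10.44
0.201/0.898 = 0.2238
R_total = 0.12 + 10.44 + 0.147 + 0.2238 + 0.031 = 10.96 m²·K/W
Q = A·ΔT/R = 202 × 28.9 / 10.96 = 532.6 W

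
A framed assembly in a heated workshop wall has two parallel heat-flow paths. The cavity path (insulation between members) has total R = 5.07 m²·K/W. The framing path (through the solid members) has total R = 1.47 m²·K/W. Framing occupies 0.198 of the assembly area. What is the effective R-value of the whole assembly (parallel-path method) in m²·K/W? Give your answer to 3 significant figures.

U_eff = 0.802/5.07 + 0.198/1.47 = 0.1582 + 0.1347 = 0.2929
R_eff = 1/U_eff = 3.414 m²·K/W

3.41 m²·K/W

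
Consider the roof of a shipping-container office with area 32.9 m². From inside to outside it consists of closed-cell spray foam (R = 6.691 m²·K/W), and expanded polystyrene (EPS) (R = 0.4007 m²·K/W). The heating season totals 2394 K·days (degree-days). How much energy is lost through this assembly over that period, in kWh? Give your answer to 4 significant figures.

266.6 kWh

R_total = 6.691 + 0.4007 = 7.0917 m²·K/W
E = A × HDD × 24 / R / 1000 = 32.9 × 2394 × 24 / 7.0917 / 1000 = 266.55 kWh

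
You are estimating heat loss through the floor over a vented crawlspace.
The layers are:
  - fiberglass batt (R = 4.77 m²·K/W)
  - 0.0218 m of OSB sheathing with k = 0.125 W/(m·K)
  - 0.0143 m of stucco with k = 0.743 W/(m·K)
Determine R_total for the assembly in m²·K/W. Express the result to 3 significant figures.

0.0218/0.125 = 0.1744
0.0143/0.743 = 0.01925
R_total = 4.77 + 0.1744 + 0.01925 = 4.964 m²·K/W

4.96 m²·K/W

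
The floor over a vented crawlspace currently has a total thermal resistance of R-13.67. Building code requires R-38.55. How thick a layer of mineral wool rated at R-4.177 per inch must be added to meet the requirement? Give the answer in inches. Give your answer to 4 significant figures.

ΔR = 38.55 − 13.67 = 24.88 ft²·°F·h/BTU
L = ΔR / (R/in) = 24.88/4.177 = 5.9564 in

5.956 in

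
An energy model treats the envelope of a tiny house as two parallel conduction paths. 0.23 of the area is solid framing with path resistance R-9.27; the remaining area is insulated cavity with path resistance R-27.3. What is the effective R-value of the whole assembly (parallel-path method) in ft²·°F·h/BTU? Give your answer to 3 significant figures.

U_eff = 0.77/27.3 + 0.23/9.27 = 0.02821 + 0.02481 = 0.05302
R_eff = 1/U_eff = 18.86 ft²·°F·h/BTU

18.9 ft²·°F·h/BTU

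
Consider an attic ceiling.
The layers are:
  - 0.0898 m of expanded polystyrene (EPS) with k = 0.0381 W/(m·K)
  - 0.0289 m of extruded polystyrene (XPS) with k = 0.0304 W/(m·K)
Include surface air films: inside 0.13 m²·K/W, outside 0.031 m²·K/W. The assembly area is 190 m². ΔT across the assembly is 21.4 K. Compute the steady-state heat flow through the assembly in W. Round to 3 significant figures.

0.0898/0.0381 = 2.357
0.0289/0.0304 = 0.9507
R_total = 0.13 + 2.357 + 0.9507 + 0.031 = 3.469 m²·K/W
Q = A·ΔT/R = 190 × 21.4 / 3.469 = 1172 W

1170 W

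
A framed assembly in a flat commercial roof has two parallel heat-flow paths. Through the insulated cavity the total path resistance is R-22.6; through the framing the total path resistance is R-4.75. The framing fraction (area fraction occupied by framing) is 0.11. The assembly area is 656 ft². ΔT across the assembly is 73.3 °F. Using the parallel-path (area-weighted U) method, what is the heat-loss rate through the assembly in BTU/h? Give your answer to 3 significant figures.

3010 BTU/h

U_eff = 0.89/22.6 + 0.11/4.75 = 0.03938 + 0.02316 = 0.06254
R_eff = 1/U_eff = 15.99 ft²·°F·h/BTU
Q = 656 × 73.3 / 15.99 = 3007 BTU/h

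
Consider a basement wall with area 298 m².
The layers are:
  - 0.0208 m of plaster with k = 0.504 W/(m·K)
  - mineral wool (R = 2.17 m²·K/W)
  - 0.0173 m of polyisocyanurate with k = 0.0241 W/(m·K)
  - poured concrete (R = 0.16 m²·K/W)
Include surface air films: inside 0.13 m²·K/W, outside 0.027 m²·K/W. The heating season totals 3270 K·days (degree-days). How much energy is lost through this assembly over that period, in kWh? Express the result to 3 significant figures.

0.0208/0.504 = 0.04127
0.0173/0.0241 = 0.7178
R_total = 0.13 + 0.04127 + 2.17 + 0.7178 + 0.16 + 0.027 = 3.246 m²·K/W
E = A × HDD × 24 / R / 1000 = 298 × 3270 × 24 / 3.246 / 1000 = 7205 kWh

7200 kWh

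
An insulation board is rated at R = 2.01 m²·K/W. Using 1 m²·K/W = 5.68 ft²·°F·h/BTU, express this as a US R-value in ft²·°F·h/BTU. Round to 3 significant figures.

11.4 ft²·°F·h/BTU

R_US = 2.01 × 5.68 = 11.42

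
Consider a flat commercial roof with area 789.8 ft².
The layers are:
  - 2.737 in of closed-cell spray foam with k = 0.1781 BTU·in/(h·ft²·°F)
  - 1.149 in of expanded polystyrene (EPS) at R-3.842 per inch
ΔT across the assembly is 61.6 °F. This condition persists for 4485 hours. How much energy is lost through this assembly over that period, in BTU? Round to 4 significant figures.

11030000 BTU

2.737/0.1781 = 15.368
1.149 × 3.842 = 4.4145
R_total = 15.368 + 4.4145 = 19.782 ft²·°F·h/BTU
Q = 789.8 × 61.6 / 19.782 = 2459.4 BTU/h
E = 2459.4 × 4485 = 11030000 BTU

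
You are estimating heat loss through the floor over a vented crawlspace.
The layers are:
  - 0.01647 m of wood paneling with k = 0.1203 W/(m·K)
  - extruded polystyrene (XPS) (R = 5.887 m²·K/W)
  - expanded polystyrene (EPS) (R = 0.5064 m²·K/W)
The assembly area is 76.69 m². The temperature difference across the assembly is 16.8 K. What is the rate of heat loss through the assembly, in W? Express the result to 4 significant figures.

197.3 W

0.01647/0.1203 = 0.13691
R_total = 0.13691 + 5.887 + 0.5064 = 6.5303 m²·K/W
Q = A·ΔT/R = 76.69 × 16.8 / 6.5303 = 197.29 W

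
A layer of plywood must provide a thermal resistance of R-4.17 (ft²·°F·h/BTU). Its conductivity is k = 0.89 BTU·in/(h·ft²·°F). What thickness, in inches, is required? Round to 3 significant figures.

L = R × k = 4.17 × 0.89 = 3.711 in

3.71 in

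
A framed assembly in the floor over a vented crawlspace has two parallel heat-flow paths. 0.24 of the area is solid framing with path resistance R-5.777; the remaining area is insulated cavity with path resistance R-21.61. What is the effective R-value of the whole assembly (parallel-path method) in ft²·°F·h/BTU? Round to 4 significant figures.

U_eff = 0.76/21.61 + 0.24/5.777 = 0.035169 + 0.041544 = 0.076713
R_eff = 1/U_eff = 13.036 ft²·°F·h/BTU

13.04 ft²·°F·h/BTU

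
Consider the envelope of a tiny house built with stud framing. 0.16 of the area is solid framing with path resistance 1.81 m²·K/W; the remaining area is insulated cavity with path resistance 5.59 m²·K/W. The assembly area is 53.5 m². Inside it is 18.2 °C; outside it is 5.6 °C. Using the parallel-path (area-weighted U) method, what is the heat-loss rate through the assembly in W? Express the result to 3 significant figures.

U_eff = 0.84/5.59 + 0.16/1.81 = 0.1503 + 0.0884 = 0.2387
R_eff = 1/U_eff = 4.19 m²·K/W
Q = 53.5 × (18.2 − 5.6) / 4.19 = 160.9 W

161 W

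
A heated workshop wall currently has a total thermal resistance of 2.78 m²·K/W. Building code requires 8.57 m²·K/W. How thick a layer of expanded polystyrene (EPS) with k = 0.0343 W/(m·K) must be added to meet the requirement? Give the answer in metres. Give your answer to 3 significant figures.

0.199 m

ΔR = 8.57 − 2.78 = 5.79 m²·K/W
L = ΔR × k = 5.79 × 0.0343 = 0.1986 m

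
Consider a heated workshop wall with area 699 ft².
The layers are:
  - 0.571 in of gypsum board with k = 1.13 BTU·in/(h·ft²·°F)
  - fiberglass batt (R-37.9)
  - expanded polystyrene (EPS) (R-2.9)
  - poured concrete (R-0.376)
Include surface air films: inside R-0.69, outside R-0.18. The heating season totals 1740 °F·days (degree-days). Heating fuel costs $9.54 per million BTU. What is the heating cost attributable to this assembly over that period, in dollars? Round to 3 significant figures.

6.54 dollars

0.571/1.13 = 0.5053
R_total = 0.69 + 0.5053 + 37.9 + 2.9 + 0.376 + 0.18 = 42.55 ft²·°F·h/BTU
E = A × HDD × 24 / R = 699 × 1740 × 24 / 42.55 = 686000 BTU
Cost = 686000/10⁶ × 9.54 = $6.544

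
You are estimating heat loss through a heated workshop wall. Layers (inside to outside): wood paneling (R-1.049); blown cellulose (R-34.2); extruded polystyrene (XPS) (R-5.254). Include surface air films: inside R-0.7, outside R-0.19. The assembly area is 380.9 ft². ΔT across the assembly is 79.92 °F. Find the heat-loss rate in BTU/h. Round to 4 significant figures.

R_total = 0.7 + 1.049 + 34.2 + 5.254 + 0.19 = 41.393 ft²·°F·h/BTU
Q = A·ΔT/R = 380.9 × 79.92 / 41.393 = 735.43 BTU/h

735.4 BTU/h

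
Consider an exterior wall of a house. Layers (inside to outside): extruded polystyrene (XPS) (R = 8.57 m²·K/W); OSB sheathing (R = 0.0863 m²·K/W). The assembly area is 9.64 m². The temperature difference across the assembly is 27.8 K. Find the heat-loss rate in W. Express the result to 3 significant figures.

31.0 W

R_total = 8.57 + 0.0863 = 8.656 m²·K/W
Q = A·ΔT/R = 9.64 × 27.8 / 8.656 = 30.96 W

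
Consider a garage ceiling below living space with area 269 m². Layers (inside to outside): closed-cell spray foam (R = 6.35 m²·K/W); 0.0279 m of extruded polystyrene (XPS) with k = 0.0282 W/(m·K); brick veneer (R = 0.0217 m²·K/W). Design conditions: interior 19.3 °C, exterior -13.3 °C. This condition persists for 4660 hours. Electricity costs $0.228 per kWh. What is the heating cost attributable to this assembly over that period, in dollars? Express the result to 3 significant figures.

0.0279/0.0282 = 0.9894
R_total = 6.35 + 0.9894 + 0.0217 = 7.361 m²·K/W
Q = 269 × (19.3 − (-13.3)) / 7.361 = 1191 W
E = 1191 W × 4660 h / 1000 = 5552 kWh
Cost = 5552 × 0.228 = $1266

1270 dollars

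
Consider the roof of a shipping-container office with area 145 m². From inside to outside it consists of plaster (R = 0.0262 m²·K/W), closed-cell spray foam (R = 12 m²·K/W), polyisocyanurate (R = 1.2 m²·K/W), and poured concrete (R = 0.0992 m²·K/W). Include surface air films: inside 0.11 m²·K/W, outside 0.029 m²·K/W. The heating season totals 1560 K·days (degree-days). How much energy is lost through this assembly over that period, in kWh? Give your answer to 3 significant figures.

R_total = 0.11 + 0.0262 + 12 + 1.2 + 0.0992 + 0.029 = 13.46 m²·K/W
E = A × HDD × 24 / R / 1000 = 145 × 1560 × 24 / 13.46 / 1000 = 403.2 kWh

403 kWh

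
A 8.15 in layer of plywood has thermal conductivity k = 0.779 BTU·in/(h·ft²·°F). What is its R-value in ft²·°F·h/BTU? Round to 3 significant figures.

10.5 ft²·°F·h/BTU

R = L/k = 8.15/0.779 = 10.46 ft²·°F·h/BTU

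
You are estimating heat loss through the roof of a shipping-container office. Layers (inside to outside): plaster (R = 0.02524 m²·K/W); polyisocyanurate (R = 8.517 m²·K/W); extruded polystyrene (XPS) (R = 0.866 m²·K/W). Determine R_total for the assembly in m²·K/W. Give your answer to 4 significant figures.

9.408 m²·K/W

R_total = 0.02524 + 8.517 + 0.866 = 9.4082 m²·K/W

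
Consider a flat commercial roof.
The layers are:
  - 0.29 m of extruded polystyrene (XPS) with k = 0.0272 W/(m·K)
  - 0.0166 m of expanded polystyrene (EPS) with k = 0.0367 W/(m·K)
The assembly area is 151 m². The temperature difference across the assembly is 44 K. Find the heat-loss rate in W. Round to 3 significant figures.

598 W

0.29/0.0272 = 10.66
0.0166/0.0367 = 0.4523
R_total = 10.66 + 0.4523 = 11.11 m²·K/W
Q = A·ΔT/R = 151 × 44 / 11.11 = 597.8 W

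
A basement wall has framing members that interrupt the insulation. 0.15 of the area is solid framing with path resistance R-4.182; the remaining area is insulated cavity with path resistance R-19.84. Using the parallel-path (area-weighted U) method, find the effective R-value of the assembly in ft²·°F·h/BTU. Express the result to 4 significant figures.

12.70 ft²·°F·h/BTU

U_eff = 0.85/19.84 + 0.15/4.182 = 0.042843 + 0.035868 = 0.078711
R_eff = 1/U_eff = 12.705 ft²·°F·h/BTU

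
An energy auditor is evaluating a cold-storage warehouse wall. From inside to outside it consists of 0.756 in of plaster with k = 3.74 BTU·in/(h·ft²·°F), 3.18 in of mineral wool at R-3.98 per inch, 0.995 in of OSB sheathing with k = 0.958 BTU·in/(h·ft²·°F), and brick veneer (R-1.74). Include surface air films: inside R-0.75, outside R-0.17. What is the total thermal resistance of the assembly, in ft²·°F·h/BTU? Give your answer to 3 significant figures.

16.6 ft²·°F·h/BTU

0.756/3.74 = 0.2021
3.18 × 3.98 = 12.66
0.995/0.958 = 1.039
R_total = 0.75 + 0.2021 + 12.66 + 1.039 + 1.74 + 0.17 = 16.56 ft²·°F·h/BTU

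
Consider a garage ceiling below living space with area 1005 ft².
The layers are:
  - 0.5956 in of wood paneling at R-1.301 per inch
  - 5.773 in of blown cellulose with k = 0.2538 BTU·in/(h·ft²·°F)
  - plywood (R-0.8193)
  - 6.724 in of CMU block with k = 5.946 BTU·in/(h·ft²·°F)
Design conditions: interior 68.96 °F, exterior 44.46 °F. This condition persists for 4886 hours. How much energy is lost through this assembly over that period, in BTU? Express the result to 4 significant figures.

4723000 BTU

0.5956 × 1.301 = 0.77488
5.773/0.2538 = 22.746
6.724/5.946 = 1.1308
R_total = 0.77488 + 22.746 + 0.8193 + 1.1308 = 25.471 ft²·°F·h/BTU
Q = 1005 × (68.96 − 44.46) / 25.471 = 966.68 BTU/h
E = 966.68 × 4886 = 4723200 BTU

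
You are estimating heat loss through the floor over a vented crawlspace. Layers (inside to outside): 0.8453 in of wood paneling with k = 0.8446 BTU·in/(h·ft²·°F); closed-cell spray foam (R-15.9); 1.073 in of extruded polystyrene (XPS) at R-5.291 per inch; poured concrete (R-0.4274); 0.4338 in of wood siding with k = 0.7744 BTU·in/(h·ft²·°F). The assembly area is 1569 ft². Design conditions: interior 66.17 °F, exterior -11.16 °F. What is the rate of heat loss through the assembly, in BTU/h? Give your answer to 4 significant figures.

5149 BTU/h

0.8453/0.8446 = 1.0008
1.073 × 5.291 = 5.6772
0.4338/0.7744 = 0.56018
R_total = 1.0008 + 15.9 + 5.6772 + 0.4274 + 0.56018 = 23.566 ft²·°F·h/BTU
Q = A·ΔT/R = 1569 × (66.17 − (-11.16)) / 23.566 = 5148.6 BTU/h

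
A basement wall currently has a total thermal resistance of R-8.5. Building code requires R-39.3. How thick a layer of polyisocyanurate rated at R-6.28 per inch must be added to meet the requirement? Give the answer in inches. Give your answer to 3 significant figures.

ΔR = 39.3 − 8.5 = 30.8 ft²·°F·h/BTU
L = ΔR / (R/in) = 30.8/6.28 = 4.904 in

4.90 in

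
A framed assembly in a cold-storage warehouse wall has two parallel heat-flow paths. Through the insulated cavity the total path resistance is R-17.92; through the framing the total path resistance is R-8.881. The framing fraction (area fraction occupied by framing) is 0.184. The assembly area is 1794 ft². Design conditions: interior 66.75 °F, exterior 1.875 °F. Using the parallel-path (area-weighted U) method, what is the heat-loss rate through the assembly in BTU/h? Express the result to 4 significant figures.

U_eff = 0.816/17.92 + 0.184/8.881 = 0.045536 + 0.020718 = 0.066254
R_eff = 1/U_eff = 15.093 ft²·°F·h/BTU
Q = 1794 × (66.75 − 1.875) / 15.093 = 7711 BTU/h

7711 BTU/h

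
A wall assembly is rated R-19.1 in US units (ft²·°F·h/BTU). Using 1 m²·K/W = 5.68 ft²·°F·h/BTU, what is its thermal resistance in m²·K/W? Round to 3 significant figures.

3.36 m²·K/W

R_SI = 19.1/5.68 = 3.363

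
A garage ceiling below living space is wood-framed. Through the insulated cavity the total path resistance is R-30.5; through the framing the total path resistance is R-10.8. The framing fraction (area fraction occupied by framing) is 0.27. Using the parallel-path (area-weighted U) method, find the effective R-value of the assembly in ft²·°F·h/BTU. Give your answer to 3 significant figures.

U_eff = 0.73/30.5 + 0.27/10.8 = 0.02393 + 0.025 = 0.04893
R_eff = 1/U_eff = 20.44 ft²·°F·h/BTU

20.4 ft²·°F·h/BTU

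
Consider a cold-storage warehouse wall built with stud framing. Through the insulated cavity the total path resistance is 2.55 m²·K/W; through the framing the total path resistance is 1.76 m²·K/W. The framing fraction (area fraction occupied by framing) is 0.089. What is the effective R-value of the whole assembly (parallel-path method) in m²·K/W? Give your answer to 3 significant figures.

U_eff = 0.911/2.55 + 0.089/1.76 = 0.3573 + 0.05057 = 0.4078
R_eff = 1/U_eff = 2.452 m²·K/W

2.45 m²·K/W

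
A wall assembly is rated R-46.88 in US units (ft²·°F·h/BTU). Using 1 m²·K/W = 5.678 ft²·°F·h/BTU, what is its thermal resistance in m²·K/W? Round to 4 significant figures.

8.256 m²·K/W

R_SI = 46.88/5.678 = 8.2564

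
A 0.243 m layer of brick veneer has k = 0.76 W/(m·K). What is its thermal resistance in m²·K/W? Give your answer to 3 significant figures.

0.320 m²·K/W

R = L/k = 0.243/0.76 = 0.3197 m²·K/W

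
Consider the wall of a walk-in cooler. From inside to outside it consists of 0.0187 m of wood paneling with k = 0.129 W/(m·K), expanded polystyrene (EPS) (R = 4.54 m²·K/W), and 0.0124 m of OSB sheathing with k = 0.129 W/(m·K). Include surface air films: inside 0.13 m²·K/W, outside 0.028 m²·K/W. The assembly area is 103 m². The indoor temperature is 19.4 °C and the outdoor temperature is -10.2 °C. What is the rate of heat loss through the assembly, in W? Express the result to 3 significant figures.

0.0187/0.129 = 0.145
0.0124/0.129 = 0.09612
R_total = 0.13 + 0.145 + 4.54 + 0.09612 + 0.028 = 4.939 m²·K/W
Q = A·ΔT/R = 103 × (19.4 − (-10.2)) / 4.939 = 617.3 W

617 W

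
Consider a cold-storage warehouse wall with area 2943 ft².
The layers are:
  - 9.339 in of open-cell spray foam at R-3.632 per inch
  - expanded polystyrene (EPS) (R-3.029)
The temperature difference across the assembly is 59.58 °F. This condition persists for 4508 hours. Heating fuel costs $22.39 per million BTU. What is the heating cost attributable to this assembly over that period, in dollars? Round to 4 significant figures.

9.339 × 3.632 = 33.919
R_total = 33.919 + 3.029 = 36.948 ft²·°F·h/BTU
Q = 2943 × 59.58 / 36.948 = 4745.7 BTU/h
E = 4745.7 × 4508 = 21393000 BTU
Cost = 21393000/10⁶ × 22.39 = $479

479.0 dollars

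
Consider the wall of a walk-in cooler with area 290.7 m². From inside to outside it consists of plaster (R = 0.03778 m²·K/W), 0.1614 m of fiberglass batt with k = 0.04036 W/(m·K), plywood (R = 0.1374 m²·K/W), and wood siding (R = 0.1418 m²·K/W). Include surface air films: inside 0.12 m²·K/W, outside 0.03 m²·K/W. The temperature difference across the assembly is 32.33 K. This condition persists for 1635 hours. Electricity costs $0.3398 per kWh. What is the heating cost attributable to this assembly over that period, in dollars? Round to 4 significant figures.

0.1614/0.04036 = 3.999
R_total = 0.12 + 0.03778 + 3.999 + 0.1374 + 0.1418 + 0.03 = 4.466 m²·K/W
Q = 290.7 × 32.33 / 4.466 = 2104.4 W
E = 2104.4 W × 1635 h / 1000 = 3440.7 kWh
Cost = 3440.7 × 0.3398 = $1169.2

1169 dollars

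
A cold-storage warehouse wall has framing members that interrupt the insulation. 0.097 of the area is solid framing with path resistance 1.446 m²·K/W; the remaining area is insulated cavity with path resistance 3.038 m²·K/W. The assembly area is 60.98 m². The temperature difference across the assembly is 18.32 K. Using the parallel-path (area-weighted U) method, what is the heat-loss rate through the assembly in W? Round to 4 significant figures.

407.0 W

U_eff = 0.903/3.038 + 0.097/1.446 = 0.29724 + 0.067082 = 0.36432
R_eff = 1/U_eff = 2.7449 m²·K/W
Q = 60.98 × 18.32 / 2.7449 = 407 W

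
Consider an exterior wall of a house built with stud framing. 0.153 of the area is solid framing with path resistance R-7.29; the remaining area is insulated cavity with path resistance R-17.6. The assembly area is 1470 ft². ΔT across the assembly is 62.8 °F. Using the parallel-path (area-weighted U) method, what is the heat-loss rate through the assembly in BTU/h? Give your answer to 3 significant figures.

6380 BTU/h

U_eff = 0.847/17.6 + 0.153/7.29 = 0.04812 + 0.02099 = 0.06911
R_eff = 1/U_eff = 14.47 ft²·°F·h/BTU
Q = 1470 × 62.8 / 14.47 = 6380 BTU/h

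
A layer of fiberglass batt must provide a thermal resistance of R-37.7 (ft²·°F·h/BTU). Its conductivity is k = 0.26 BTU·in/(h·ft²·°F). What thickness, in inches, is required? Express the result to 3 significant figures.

L = R × k = 37.7 × 0.26 = 9.802 in

9.80 in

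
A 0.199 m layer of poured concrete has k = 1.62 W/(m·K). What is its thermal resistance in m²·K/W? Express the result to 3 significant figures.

R = L/k = 0.199/1.62 = 0.1228 m²·K/W

0.123 m²·K/W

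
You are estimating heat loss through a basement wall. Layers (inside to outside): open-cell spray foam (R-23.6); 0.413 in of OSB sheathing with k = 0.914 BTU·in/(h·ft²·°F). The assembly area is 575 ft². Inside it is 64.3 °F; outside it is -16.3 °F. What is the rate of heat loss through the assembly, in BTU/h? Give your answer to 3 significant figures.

0.413/0.914 = 0.4519
R_total = 23.6 + 0.4519 = 24.05 ft²·°F·h/BTU
Q = A·ΔT/R = 575 × (64.3 − (-16.3)) / 24.05 = 1927 BTU/h

1930 BTU/h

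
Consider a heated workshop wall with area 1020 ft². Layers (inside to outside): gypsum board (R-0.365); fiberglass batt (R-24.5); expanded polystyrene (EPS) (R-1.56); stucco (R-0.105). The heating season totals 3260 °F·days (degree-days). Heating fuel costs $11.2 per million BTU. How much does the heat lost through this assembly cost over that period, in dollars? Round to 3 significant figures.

R_total = 0.365 + 24.5 + 1.56 + 0.105 = 26.53 ft²·°F·h/BTU
E = A × HDD × 24 / R = 1020 × 3260 × 24 / 26.53 = 3008000 BTU
Cost = 3008000/10⁶ × 11.2 = $33.69

33.7 dollars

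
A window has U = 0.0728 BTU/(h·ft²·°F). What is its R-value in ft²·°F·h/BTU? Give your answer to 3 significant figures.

R = 1/U = 1/0.0728 = 13.74

13.7 ft²·°F·h/BTU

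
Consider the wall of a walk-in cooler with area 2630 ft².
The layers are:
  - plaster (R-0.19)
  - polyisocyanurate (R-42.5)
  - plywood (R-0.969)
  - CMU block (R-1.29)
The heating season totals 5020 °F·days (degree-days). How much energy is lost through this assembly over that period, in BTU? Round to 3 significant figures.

7050000 BTU

R_total = 0.19 + 42.5 + 0.969 + 1.29 = 44.95 ft²·°F·h/BTU
E = A × HDD × 24 / R = 2630 × 5020 × 24 / 44.95 = 7049000 BTU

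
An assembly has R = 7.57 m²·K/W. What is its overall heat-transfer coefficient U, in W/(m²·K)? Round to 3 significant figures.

0.132 W/(m²·K)

U = 1/R = 1/7.57 = 0.1321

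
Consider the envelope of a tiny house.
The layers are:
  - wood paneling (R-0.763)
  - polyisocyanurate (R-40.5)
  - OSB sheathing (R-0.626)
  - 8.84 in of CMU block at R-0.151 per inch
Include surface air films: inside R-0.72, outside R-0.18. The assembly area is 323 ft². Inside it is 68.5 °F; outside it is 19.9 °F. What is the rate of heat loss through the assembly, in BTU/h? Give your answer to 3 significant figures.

356 BTU/h

8.84 × 0.151 = 1.335
R_total = 0.72 + 0.763 + 40.5 + 0.626 + 1.335 + 0.18 = 44.12 ft²·°F·h/BTU
Q = A·ΔT/R = 323 × (68.5 − 19.9) / 44.12 = 355.8 BTU/h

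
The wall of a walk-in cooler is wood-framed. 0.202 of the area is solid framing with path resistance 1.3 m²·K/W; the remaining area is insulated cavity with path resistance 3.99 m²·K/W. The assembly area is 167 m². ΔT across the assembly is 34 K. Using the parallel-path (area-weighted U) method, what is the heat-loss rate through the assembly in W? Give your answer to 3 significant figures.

U_eff = 0.798/3.99 + 0.202/1.3 = 0.2 + 0.1554 = 0.3554
R_eff = 1/U_eff = 2.814 m²·K/W
Q = 167 × 34 / 2.814 = 2018 W

2020 W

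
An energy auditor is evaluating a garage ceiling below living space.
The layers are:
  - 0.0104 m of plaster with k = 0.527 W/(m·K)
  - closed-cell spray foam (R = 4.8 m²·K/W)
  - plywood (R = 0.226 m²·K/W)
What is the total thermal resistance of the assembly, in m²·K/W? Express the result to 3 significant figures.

0.0104/0.527 = 0.01973
R_total = 0.01973 + 4.8 + 0.226 = 5.046 m²·K/W

5.05 m²·K/W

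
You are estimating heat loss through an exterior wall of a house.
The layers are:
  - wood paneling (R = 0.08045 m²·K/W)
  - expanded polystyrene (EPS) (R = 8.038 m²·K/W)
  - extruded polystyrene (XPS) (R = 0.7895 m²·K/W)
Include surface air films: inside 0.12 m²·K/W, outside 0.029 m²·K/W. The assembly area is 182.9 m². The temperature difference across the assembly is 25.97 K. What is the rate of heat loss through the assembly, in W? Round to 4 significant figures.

524.4 W

R_total = 0.12 + 0.08045 + 8.038 + 0.7895 + 0.029 = 9.057 m²·K/W
Q = A·ΔT/R = 182.9 × 25.97 / 9.057 = 524.45 W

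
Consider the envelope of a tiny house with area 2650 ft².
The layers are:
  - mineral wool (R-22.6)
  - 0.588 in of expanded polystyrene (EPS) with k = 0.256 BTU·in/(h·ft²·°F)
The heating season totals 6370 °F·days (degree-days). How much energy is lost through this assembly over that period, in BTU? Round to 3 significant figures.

16300000 BTU

0.588/0.256 = 2.297
R_total = 22.6 + 2.297 = 24.9 ft²·°F·h/BTU
E = A × HDD × 24 / R = 2650 × 6370 × 24 / 24.9 = 16270000 BTU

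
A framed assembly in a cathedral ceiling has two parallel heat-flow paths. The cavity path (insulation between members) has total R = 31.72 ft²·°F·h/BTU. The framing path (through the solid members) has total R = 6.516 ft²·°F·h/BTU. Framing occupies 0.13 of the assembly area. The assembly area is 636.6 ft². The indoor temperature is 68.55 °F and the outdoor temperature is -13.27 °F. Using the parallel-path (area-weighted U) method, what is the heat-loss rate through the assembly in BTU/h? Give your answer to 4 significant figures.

U_eff = 0.87/31.72 + 0.13/6.516 = 0.027427 + 0.019951 = 0.047378
R_eff = 1/U_eff = 21.107 ft²·°F·h/BTU
Q = 636.6 × (68.55 − (-13.27)) / 21.107 = 2467.8 BTU/h

2468 BTU/h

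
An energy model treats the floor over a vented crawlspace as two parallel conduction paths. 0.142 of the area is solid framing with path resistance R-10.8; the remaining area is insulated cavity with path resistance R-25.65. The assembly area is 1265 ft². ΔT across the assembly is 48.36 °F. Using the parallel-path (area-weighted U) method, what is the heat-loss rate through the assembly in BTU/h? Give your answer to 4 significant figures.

2851 BTU/h

U_eff = 0.858/25.65 + 0.142/10.8 = 0.03345 + 0.013148 = 0.046598
R_eff = 1/U_eff = 21.46 ft²·°F·h/BTU
Q = 1265 × 48.36 / 21.46 = 2850.7 BTU/h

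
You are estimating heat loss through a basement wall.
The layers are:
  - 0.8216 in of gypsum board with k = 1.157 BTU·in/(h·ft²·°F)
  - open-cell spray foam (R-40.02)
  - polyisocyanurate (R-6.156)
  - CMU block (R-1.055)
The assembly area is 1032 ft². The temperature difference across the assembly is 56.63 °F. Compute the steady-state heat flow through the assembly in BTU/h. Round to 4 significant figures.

1219 BTU/h

0.8216/1.157 = 0.71011
R_total = 0.71011 + 40.02 + 6.156 + 1.055 = 47.941 ft²·°F·h/BTU
Q = A·ΔT/R = 1032 × 56.63 / 47.941 = 1219 BTU/h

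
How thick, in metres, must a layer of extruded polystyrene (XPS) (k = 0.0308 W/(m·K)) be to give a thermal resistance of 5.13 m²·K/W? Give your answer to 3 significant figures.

0.158 m

L = R·k = 5.13 × 0.0308 = 0.158 m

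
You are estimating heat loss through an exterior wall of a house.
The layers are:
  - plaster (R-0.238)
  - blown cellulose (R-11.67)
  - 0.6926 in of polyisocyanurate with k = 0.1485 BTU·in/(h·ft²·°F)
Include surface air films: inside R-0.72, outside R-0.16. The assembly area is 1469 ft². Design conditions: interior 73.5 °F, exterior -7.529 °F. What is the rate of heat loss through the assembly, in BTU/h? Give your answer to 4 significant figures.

6821 BTU/h

0.6926/0.1485 = 4.664
R_total = 0.72 + 0.238 + 11.67 + 4.664 + 0.16 = 17.452 ft²·°F·h/BTU
Q = A·ΔT/R = 1469 × (73.5 − (-7.529)) / 17.452 = 6820.5 BTU/h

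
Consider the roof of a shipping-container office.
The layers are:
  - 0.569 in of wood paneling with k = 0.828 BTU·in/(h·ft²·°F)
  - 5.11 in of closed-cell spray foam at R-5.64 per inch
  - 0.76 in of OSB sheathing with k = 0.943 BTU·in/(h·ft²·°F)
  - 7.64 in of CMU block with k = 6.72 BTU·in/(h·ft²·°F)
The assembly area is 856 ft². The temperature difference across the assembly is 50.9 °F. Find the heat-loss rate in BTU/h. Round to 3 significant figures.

1390 BTU/h

0.569/0.828 = 0.6872
5.11 × 5.64 = 28.82
0.76/0.943 = 0.8059
7.64/6.72 = 1.137
R_total = 0.6872 + 28.82 + 0.8059 + 1.137 = 31.45 ft²·°F·h/BTU
Q = A·ΔT/R = 856 × 50.9 / 31.45 = 1385 BTU/h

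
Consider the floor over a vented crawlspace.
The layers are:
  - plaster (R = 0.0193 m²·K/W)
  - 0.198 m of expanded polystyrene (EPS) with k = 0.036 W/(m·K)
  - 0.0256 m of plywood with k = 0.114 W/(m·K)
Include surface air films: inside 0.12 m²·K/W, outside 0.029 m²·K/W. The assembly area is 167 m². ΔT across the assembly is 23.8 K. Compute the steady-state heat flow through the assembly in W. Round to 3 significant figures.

674 W

0.198/0.036 = 5.5
0.0256/0.114 = 0.2246
R_total = 0.12 + 0.0193 + 5.5 + 0.2246 + 0.029 = 5.893 m²·K/W
Q = A·ΔT/R = 167 × 23.8 / 5.893 = 674.5 W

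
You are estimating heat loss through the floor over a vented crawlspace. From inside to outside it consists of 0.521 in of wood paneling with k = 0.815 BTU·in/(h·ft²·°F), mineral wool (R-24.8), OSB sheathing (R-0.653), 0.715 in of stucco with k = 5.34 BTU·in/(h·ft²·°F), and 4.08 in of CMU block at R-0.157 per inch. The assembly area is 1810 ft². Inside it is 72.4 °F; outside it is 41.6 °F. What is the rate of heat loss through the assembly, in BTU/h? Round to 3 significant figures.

0.521/0.815 = 0.6393
0.715/5.34 = 0.1339
4.08 × 0.157 = 0.6406
R_total = 0.6393 + 24.8 + 0.653 + 0.1339 + 0.6406 = 26.87 ft²·°F·h/BTU
Q = A·ΔT/R = 1810 × (72.4 − 41.6) / 26.87 = 2075 BTU/h

2070 BTU/h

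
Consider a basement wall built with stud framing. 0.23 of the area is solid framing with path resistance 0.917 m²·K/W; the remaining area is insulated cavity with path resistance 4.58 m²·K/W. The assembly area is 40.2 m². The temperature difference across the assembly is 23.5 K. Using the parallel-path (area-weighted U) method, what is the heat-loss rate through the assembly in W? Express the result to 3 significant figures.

U_eff = 0.77/4.58 + 0.23/0.917 = 0.1681 + 0.2508 = 0.4189
R_eff = 1/U_eff = 2.387 m²·K/W
Q = 40.2 × 23.5 / 2.387 = 395.8 W

396 W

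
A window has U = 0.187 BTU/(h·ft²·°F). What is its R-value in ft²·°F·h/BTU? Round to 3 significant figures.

5.35 ft²·°F·h/BTU

R = 1/U = 1/0.187 = 5.348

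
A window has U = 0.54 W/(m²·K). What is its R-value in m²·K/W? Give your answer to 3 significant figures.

1.85 m²·K/W

R = 1/U = 1/0.54 = 1.852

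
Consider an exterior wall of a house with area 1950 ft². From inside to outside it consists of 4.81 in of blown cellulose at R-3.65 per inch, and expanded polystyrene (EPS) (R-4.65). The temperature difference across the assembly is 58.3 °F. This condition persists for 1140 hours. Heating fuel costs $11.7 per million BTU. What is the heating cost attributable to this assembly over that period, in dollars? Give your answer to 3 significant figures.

68.3 dollars

4.81 × 3.65 = 17.56
R_total = 17.56 + 4.65 = 22.21 ft²·°F·h/BTU
Q = 1950 × 58.3 / 22.21 = 5119 BTU/h
E = 5119 × 1140 = 5836000 BTU
Cost = 5836000/10⁶ × 11.7 = $68.28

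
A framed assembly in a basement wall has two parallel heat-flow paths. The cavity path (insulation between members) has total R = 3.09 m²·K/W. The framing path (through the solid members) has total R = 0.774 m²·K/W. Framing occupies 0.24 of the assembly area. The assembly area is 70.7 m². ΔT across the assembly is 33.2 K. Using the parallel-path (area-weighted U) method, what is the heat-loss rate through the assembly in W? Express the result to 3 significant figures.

1310 W

U_eff = 0.76/3.09 + 0.24/0.774 = 0.246 + 0.3101 = 0.556
R_eff = 1/U_eff = 1.798 m²·K/W
Q = 70.7 × 33.2 / 1.798 = 1305 W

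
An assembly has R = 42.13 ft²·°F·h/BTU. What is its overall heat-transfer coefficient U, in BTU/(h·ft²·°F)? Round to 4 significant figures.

U = 1/R = 1/42.13 = 0.023736

0.02374 BTU/(h·ft²·°F)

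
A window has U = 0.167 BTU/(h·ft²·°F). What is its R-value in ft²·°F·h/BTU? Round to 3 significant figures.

R = 1/U = 1/0.167 = 5.988

5.99 ft²·°F·h/BTU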